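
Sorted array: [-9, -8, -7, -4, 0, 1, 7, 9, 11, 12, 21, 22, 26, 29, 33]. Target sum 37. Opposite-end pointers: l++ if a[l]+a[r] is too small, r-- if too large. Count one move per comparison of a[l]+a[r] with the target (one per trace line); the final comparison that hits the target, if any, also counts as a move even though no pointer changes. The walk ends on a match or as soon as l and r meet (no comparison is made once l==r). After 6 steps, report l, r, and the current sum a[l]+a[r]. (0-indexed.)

l=0 r=14: -9+33=24 <37, l++
l=1 r=14: -8+33=25 <37, l++
l=2 r=14: -7+33=26 <37, l++
l=3 r=14: -4+33=29 <37, l++
l=4 r=14: 0+33=33 <37, l++
l=5 r=14: 1+33=34 <37, l++

l=6, r=14, sum=40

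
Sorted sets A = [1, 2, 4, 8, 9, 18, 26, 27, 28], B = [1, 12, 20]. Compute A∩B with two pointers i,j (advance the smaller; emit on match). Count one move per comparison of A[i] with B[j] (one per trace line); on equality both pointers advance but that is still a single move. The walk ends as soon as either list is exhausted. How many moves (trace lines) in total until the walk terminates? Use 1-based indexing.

[i=1,j=1] 1==1 emit → i++,j++
[i=2,j=2] 2<12 → i++
[i=3,j=2] 4<12 → i++
[i=4,j=2] 8<12 → i++
[i=5,j=2] 9<12 → i++
[i=6,j=2] 18>12 → j++
[i=6,j=3] 18<20 → i++
[i=7,j=3] 26>20 → j++

8 moves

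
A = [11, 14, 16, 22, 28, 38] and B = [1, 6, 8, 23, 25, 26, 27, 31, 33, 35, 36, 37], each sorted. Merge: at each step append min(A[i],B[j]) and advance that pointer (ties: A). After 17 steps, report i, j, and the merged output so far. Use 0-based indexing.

i=5, j=12, merged so far=[1, 6, 8, 11, 14, 16, 22, 23, 25, 26, 27, 28, 31, 33, 35, 36, 37]

i=0 j=0: A[i]=11>B[j]=1 take 1, j++
i=0 j=1: A[i]=11>B[j]=6 take 6, j++
i=0 j=2: A[i]=11>B[j]=8 take 8, j++
i=0 j=3: A[i]=11<=B[j]=23 take 11, i++
i=1 j=3: A[i]=14<=B[j]=23 take 14, i++
i=2 j=3: A[i]=16<=B[j]=23 take 16, i++
i=3 j=3: A[i]=22<=B[j]=23 take 22, i++
i=4 j=3: A[i]=28>B[j]=23 take 23, j++
i=4 j=4: A[i]=28>B[j]=25 take 25, j++
i=4 j=5: A[i]=28>B[j]=26 take 26, j++
i=4 j=6: A[i]=28>B[j]=27 take 27, j++
i=4 j=7: A[i]=28<=B[j]=31 take 28, i++
i=5 j=7: A[i]=38>B[j]=31 take 31, j++
i=5 j=8: A[i]=38>B[j]=33 take 33, j++
i=5 j=9: A[i]=38>B[j]=35 take 35, j++
i=5 j=10: A[i]=38>B[j]=36 take 36, j++
i=5 j=11: A[i]=38>B[j]=37 take 37, j++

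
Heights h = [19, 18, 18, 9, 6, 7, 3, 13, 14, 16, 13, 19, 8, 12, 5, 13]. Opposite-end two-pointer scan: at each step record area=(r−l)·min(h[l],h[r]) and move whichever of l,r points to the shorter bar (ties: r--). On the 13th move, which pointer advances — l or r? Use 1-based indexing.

r

l=1 r=16: min(19,13)*15=195 best=195 *, r--
l=1 r=15: min(19,5)*14=70 best=195, r--
l=1 r=14: min(19,12)*13=156 best=195, r--
l=1 r=13: min(19,8)*12=96 best=195, r--
l=1 r=12: min(19,19)*11=209 best=209 *, r--
l=1 r=11: min(19,13)*10=130 best=209, r--
l=1 r=10: min(19,16)*9=144 best=209, r--
l=1 r=9: min(19,14)*8=112 best=209, r--
l=1 r=8: min(19,13)*7=91 best=209, r--
l=1 r=7: min(19,3)*6=18 best=209, r--
l=1 r=6: min(19,7)*5=35 best=209, r--
l=1 r=5: min(19,6)*4=24 best=209, r--
l=1 r=4: min(19,9)*3=27 best=209, r--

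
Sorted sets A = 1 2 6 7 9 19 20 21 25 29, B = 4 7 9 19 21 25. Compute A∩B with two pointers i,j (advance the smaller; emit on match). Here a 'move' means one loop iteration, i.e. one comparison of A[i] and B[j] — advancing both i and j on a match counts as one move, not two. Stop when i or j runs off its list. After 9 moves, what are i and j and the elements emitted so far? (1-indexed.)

i=9, j=6, emitted=[7, 9, 19, 21]

i=1 j=1: 1<4, i++
i=2 j=1: 2<4, i++
i=3 j=1: 6>4, j++
i=3 j=2: 6<7, i++
i=4 j=2: 7==7 emit, i++,j++
i=5 j=3: 9==9 emit, i++,j++
i=6 j=4: 19==19 emit, i++,j++
i=7 j=5: 20<21, i++
i=8 j=5: 21==21 emit, i++,j++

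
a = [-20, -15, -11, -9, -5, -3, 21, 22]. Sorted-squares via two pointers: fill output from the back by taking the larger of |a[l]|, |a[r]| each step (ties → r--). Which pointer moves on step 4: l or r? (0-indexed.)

l=0 r=7: |-20|<=|22| out[7]=484, r--
l=0 r=6: |-20|<=|21| out[6]=441, r--
l=0 r=5: |-20|>|-3| out[5]=400, l++
l=1 r=5: |-15|>|-3| out[4]=225, l++

l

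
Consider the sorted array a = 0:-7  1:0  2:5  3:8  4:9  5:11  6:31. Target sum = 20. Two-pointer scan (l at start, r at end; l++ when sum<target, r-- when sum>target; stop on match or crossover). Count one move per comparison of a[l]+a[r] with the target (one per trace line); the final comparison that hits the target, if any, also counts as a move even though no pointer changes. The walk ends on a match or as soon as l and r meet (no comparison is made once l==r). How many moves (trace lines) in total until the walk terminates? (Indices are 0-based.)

l=0 r=6: -7+31=24 >20, r--
l=0 r=5: -7+11=4 <20, l++
l=1 r=5: 0+11=11 <20, l++
l=2 r=5: 5+11=16 <20, l++
l=3 r=5: 8+11=19 <20, l++
l=4 r=5: 9+11=20, found

6 moves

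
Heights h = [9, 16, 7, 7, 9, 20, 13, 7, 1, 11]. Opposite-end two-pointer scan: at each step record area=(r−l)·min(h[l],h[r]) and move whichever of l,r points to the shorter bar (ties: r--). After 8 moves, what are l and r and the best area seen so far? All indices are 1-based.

l=5, r=6, best area=88

l=1 r=10: min(9,11)*9=81 best=81 *, l++
l=2 r=10: min(16,11)*8=88 best=88 *, r--
l=2 r=9: min(16,1)*7=7 best=88, r--
l=2 r=8: min(16,7)*6=42 best=88, r--
l=2 r=7: min(16,13)*5=65 best=88, r--
l=2 r=6: min(16,20)*4=64 best=88, l++
l=3 r=6: min(7,20)*3=21 best=88, l++
l=4 r=6: min(7,20)*2=14 best=88, l++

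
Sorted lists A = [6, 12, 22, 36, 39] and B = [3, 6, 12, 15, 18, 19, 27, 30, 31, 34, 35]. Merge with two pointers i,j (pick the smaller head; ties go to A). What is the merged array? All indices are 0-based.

[3, 6, 6, 12, 12, 15, 18, 19, 22, 27, 30, 31, 34, 35, 36, 39]

i=0 j=0: A[i]=6>B[j]=3 take 3, j++
i=0 j=1: A[i]=6<=B[j]=6 take 6, i++
i=1 j=1: A[i]=12>B[j]=6 take 6, j++
i=1 j=2: A[i]=12<=B[j]=12 take 12, i++
i=2 j=2: A[i]=22>B[j]=12 take 12, j++
i=2 j=3: A[i]=22>B[j]=15 take 15, j++
i=2 j=4: A[i]=22>B[j]=18 take 18, j++
i=2 j=5: A[i]=22>B[j]=19 take 19, j++
i=2 j=6: A[i]=22<=B[j]=27 take 22, i++
i=3 j=6: A[i]=36>B[j]=27 take 27, j++
i=3 j=7: A[i]=36>B[j]=30 take 30, j++
i=3 j=8: A[i]=36>B[j]=31 take 31, j++
i=3 j=9: A[i]=36>B[j]=34 take 34, j++
i=3 j=10: A[i]=36>B[j]=35 take 35, j++
i=3 j=11: B done, take A[i]=36, i++
i=4 j=11: B done, take A[i]=39, i++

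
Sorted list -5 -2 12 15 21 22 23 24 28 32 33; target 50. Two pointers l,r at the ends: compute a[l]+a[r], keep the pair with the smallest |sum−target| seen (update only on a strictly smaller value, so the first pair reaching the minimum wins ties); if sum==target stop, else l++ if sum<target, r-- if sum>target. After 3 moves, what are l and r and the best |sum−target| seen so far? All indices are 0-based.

l=3, r=10, best |Δ|=5

[0,10] -5+33=28 d=22 * → l++
[1,10] -2+33=31 d=19 * → l++
[2,10] 12+33=45 d=5 * → l++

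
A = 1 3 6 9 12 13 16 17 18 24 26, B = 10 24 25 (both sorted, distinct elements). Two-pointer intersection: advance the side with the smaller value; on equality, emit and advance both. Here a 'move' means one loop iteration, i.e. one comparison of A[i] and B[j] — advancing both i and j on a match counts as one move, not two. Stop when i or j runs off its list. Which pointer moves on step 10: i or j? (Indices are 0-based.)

[i=0,j=0] 1<10 → i++
[i=1,j=0] 3<10 → i++
[i=2,j=0] 6<10 → i++
[i=3,j=0] 9<10 → i++
[i=4,j=0] 12>10 → j++
[i=4,j=1] 12<24 → i++
[i=5,j=1] 13<24 → i++
[i=6,j=1] 16<24 → i++
[i=7,j=1] 17<24 → i++
[i=8,j=1] 18<24 → i++

i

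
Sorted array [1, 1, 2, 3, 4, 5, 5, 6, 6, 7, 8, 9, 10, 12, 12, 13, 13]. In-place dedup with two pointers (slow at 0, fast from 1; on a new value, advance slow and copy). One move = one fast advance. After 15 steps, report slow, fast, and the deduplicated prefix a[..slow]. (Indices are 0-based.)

slow=11, fast=16, prefix=[1, 2, 3, 4, 5, 6, 7, 8, 9, 10, 12, 13]

slow=0 fast=1: a[fast]=1=a[slow] dup, fast++
slow=0 fast=2: a[fast]=2≠a[slow]=1 write a[1]=2, slow++,fast++
slow=1 fast=3: a[fast]=3≠a[slow]=2 write a[2]=3, slow++,fast++
slow=2 fast=4: a[fast]=4≠a[slow]=3 write a[3]=4, slow++,fast++
slow=3 fast=5: a[fast]=5≠a[slow]=4 write a[4]=5, slow++,fast++
slow=4 fast=6: a[fast]=5=a[slow] dup, fast++
slow=4 fast=7: a[fast]=6≠a[slow]=5 write a[5]=6, slow++,fast++
slow=5 fast=8: a[fast]=6=a[slow] dup, fast++
slow=5 fast=9: a[fast]=7≠a[slow]=6 write a[6]=7, slow++,fast++
slow=6 fast=10: a[fast]=8≠a[slow]=7 write a[7]=8, slow++,fast++
slow=7 fast=11: a[fast]=9≠a[slow]=8 write a[8]=9, slow++,fast++
slow=8 fast=12: a[fast]=10≠a[slow]=9 write a[9]=10, slow++,fast++
slow=9 fast=13: a[fast]=12≠a[slow]=10 write a[10]=12, slow++,fast++
slow=10 fast=14: a[fast]=12=a[slow] dup, fast++
slow=10 fast=15: a[fast]=13≠a[slow]=12 write a[11]=13, slow++,fast++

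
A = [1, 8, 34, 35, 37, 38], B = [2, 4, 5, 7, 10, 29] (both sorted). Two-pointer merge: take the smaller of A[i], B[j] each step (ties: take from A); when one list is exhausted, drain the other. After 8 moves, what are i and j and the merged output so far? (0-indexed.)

i=0 j=0: A[i]=1<=B[j]=2 take 1, i++
i=1 j=0: A[i]=8>B[j]=2 take 2, j++
i=1 j=1: A[i]=8>B[j]=4 take 4, j++
i=1 j=2: A[i]=8>B[j]=5 take 5, j++
i=1 j=3: A[i]=8>B[j]=7 take 7, j++
i=1 j=4: A[i]=8<=B[j]=10 take 8, i++
i=2 j=4: A[i]=34>B[j]=10 take 10, j++
i=2 j=5: A[i]=34>B[j]=29 take 29, j++

i=2, j=6, merged so far=[1, 2, 4, 5, 7, 8, 10, 29]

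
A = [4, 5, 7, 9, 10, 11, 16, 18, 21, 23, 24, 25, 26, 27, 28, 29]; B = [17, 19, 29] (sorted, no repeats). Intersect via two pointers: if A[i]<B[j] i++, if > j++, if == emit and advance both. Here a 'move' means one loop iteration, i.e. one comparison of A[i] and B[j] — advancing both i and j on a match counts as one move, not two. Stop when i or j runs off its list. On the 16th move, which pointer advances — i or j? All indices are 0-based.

i

[i=0,j=0] 4<17 → i++
[i=1,j=0] 5<17 → i++
[i=2,j=0] 7<17 → i++
[i=3,j=0] 9<17 → i++
[i=4,j=0] 10<17 → i++
[i=5,j=0] 11<17 → i++
[i=6,j=0] 16<17 → i++
[i=7,j=0] 18>17 → j++
[i=7,j=1] 18<19 → i++
[i=8,j=1] 21>19 → j++
[i=8,j=2] 21<29 → i++
[i=9,j=2] 23<29 → i++
[i=10,j=2] 24<29 → i++
[i=11,j=2] 25<29 → i++
[i=12,j=2] 26<29 → i++
[i=13,j=2] 27<29 → i++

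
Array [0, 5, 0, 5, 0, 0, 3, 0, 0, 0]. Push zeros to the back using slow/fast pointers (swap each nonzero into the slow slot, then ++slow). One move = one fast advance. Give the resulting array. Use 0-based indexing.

[5, 5, 3, 0, 0, 0, 0, 0, 0, 0]

(s=0,f=0) a[fast]=0 → fast++
(s=0,f=1) a[fast]=5≠0 swap→a[0]=5 → slow++,fast++
(s=1,f=2) a[fast]=0 → fast++
(s=1,f=3) a[fast]=5≠0 swap→a[1]=5 → slow++,fast++
(s=2,f=4) a[fast]=0 → fast++
(s=2,f=5) a[fast]=0 → fast++
(s=2,f=6) a[fast]=3≠0 swap→a[2]=3 → slow++,fast++
(s=3,f=7) a[fast]=0 → fast++
(s=3,f=8) a[fast]=0 → fast++
(s=3,f=9) a[fast]=0 → fast++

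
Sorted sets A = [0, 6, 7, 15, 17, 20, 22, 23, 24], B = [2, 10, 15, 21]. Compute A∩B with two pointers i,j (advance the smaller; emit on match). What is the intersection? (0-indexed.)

intersection = [15]

i=0 j=0: 0<2, i++
i=1 j=0: 6>2, j++
i=1 j=1: 6<10, i++
i=2 j=1: 7<10, i++
i=3 j=1: 15>10, j++
i=3 j=2: 15==15 emit, i++,j++
i=4 j=3: 17<21, i++
i=5 j=3: 20<21, i++
i=6 j=3: 22>21, j++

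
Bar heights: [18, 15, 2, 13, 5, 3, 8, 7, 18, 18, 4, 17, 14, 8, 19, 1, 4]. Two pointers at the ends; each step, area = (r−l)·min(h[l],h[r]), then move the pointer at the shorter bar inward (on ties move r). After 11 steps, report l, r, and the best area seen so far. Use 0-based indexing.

l=0 r=16: min(18,4)*16=64 best=64 *, r--
l=0 r=15: min(18,1)*15=15 best=64, r--
l=0 r=14: min(18,19)*14=252 best=252 *, l++
l=1 r=14: min(15,19)*13=195 best=252, l++
l=2 r=14: min(2,19)*12=24 best=252, l++
l=3 r=14: min(13,19)*11=143 best=252, l++
l=4 r=14: min(5,19)*10=50 best=252, l++
l=5 r=14: min(3,19)*9=27 best=252, l++
l=6 r=14: min(8,19)*8=64 best=252, l++
l=7 r=14: min(7,19)*7=49 best=252, l++
l=8 r=14: min(18,19)*6=108 best=252, l++

l=9, r=14, best area=252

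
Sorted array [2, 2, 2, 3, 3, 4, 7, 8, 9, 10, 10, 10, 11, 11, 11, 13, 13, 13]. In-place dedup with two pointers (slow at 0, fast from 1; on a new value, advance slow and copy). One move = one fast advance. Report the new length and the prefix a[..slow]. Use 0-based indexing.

(s=0,f=1) a[fast]=2=a[slow] dup → fast++
(s=0,f=2) a[fast]=2=a[slow] dup → fast++
(s=0,f=3) a[fast]=3≠a[slow]=2 write a[1]=3 → slow++,fast++
(s=1,f=4) a[fast]=3=a[slow] dup → fast++
(s=1,f=5) a[fast]=4≠a[slow]=3 write a[2]=4 → slow++,fast++
(s=2,f=6) a[fast]=7≠a[slow]=4 write a[3]=7 → slow++,fast++
(s=3,f=7) a[fast]=8≠a[slow]=7 write a[4]=8 → slow++,fast++
(s=4,f=8) a[fast]=9≠a[slow]=8 write a[5]=9 → slow++,fast++
(s=5,f=9) a[fast]=10≠a[slow]=9 write a[6]=10 → slow++,fast++
(s=6,f=10) a[fast]=10=a[slow] dup → fast++
(s=6,f=11) a[fast]=10=a[slow] dup → fast++
(s=6,f=12) a[fast]=11≠a[slow]=10 write a[7]=11 → slow++,fast++
(s=7,f=13) a[fast]=11=a[slow] dup → fast++
(s=7,f=14) a[fast]=11=a[slow] dup → fast++
(s=7,f=15) a[fast]=13≠a[slow]=11 write a[8]=13 → slow++,fast++
(s=8,f=16) a[fast]=13=a[slow] dup → fast++
(s=8,f=17) a[fast]=13=a[slow] dup → fast++

length 9; prefix = [2, 3, 4, 7, 8, 9, 10, 11, 13]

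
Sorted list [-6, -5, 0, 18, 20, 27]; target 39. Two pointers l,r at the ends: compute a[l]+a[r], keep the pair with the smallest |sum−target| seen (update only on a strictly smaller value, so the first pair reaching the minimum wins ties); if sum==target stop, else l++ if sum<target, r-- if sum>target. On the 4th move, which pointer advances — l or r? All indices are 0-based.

r

l=0 r=5: -6+27=21 d=18 *, l++
l=1 r=5: -5+27=22 d=17 *, l++
l=2 r=5: 0+27=27 d=12 *, l++
l=3 r=5: 18+27=45 d=6 *, r--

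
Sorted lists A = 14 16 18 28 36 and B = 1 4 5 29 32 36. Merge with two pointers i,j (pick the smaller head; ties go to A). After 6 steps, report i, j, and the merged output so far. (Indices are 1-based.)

i=4, j=4, merged so far=[1, 4, 5, 14, 16, 18]

i=1 j=1: A[i]=14>B[j]=1 take 1, j++
i=1 j=2: A[i]=14>B[j]=4 take 4, j++
i=1 j=3: A[i]=14>B[j]=5 take 5, j++
i=1 j=4: A[i]=14<=B[j]=29 take 14, i++
i=2 j=4: A[i]=16<=B[j]=29 take 16, i++
i=3 j=4: A[i]=18<=B[j]=29 take 18, i++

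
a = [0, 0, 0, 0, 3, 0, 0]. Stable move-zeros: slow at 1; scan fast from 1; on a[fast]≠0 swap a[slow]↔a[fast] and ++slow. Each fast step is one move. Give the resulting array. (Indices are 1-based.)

slow=1 fast=1: a[fast]=0, fast++
slow=1 fast=2: a[fast]=0, fast++
slow=1 fast=3: a[fast]=0, fast++
slow=1 fast=4: a[fast]=0, fast++
slow=1 fast=5: a[fast]=3≠0 swap→a[1]=3, slow++,fast++
slow=2 fast=6: a[fast]=0, fast++
slow=2 fast=7: a[fast]=0, fast++

[3, 0, 0, 0, 0, 0, 0]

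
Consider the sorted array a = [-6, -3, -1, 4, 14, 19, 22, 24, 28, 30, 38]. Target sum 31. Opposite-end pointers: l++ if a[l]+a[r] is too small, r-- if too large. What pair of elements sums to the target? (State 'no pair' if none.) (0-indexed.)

[0,10] -6+38=32 >31 → r--
[0,9] -6+30=24 <31 → l++
[1,9] -3+30=27 <31 → l++
[2,9] -1+30=29 <31 → l++
[3,9] 4+30=34 >31 → r--
[3,8] 4+28=32 >31 → r--
[3,7] 4+24=28 <31 → l++
[4,7] 14+24=38 >31 → r--
[4,6] 14+22=36 >31 → r--
[4,5] 14+19=33 >31 → r--

no pair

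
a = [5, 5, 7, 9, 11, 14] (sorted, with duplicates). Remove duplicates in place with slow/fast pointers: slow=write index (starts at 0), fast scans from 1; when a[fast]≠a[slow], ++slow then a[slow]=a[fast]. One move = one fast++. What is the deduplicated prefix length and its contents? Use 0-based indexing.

(s=0,f=1) a[fast]=5=a[slow] dup → fast++
(s=0,f=2) a[fast]=7≠a[slow]=5 write a[1]=7 → slow++,fast++
(s=1,f=3) a[fast]=9≠a[slow]=7 write a[2]=9 → slow++,fast++
(s=2,f=4) a[fast]=11≠a[slow]=9 write a[3]=11 → slow++,fast++
(s=3,f=5) a[fast]=14≠a[slow]=11 write a[4]=14 → slow++,fast++

length 5; prefix = [5, 7, 9, 11, 14]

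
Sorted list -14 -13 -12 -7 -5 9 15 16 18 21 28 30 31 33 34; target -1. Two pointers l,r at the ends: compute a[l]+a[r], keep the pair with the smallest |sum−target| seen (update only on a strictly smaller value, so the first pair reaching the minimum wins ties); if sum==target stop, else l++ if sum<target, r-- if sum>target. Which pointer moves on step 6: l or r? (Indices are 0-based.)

r

[0,14] -14+34=20 d=21 * → r--
[0,13] -14+33=19 d=20 * → r--
[0,12] -14+31=17 d=18 * → r--
[0,11] -14+30=16 d=17 * → r--
[0,10] -14+28=14 d=15 * → r--
[0,9] -14+21=7 d=8 * → r--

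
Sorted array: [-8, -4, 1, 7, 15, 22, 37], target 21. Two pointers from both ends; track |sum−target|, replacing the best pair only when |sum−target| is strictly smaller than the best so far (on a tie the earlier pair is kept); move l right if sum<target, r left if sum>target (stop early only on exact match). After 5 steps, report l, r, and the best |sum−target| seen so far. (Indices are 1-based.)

l=1 r=7: -8+37=29 d=8 *, r--
l=1 r=6: -8+22=14 d=7 *, l++
l=2 r=6: -4+22=18 d=3 *, l++
l=3 r=6: 1+22=23 d=2 *, r--
l=3 r=5: 1+15=16 d=5, l++

l=4, r=5, best |Δ|=2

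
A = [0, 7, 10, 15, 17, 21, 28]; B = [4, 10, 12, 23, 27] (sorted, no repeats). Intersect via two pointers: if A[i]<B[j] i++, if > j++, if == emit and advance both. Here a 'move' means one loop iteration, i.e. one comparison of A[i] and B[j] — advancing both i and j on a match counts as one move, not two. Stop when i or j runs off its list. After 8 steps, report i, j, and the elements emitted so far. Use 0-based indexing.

i=0 j=0: 0<4, i++
i=1 j=0: 7>4, j++
i=1 j=1: 7<10, i++
i=2 j=1: 10==10 emit, i++,j++
i=3 j=2: 15>12, j++
i=3 j=3: 15<23, i++
i=4 j=3: 17<23, i++
i=5 j=3: 21<23, i++

i=6, j=3, emitted=[10]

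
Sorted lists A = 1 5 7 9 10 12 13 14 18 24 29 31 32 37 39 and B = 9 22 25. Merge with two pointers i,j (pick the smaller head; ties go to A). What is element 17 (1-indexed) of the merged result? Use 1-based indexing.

i=1 j=1: A[i]=1<=B[j]=9 take 1, i++
i=2 j=1: A[i]=5<=B[j]=9 take 5, i++
i=3 j=1: A[i]=7<=B[j]=9 take 7, i++
i=4 j=1: A[i]=9<=B[j]=9 take 9, i++
i=5 j=1: A[i]=10>B[j]=9 take 9, j++
i=5 j=2: A[i]=10<=B[j]=22 take 10, i++
i=6 j=2: A[i]=12<=B[j]=22 take 12, i++
i=7 j=2: A[i]=13<=B[j]=22 take 13, i++
i=8 j=2: A[i]=14<=B[j]=22 take 14, i++
i=9 j=2: A[i]=18<=B[j]=22 take 18, i++
i=10 j=2: A[i]=24>B[j]=22 take 22, j++
i=10 j=3: A[i]=24<=B[j]=25 take 24, i++
i=11 j=3: A[i]=29>B[j]=25 take 25, j++
i=11 j=4: B done, take A[i]=29, i++
i=12 j=4: B done, take A[i]=31, i++
i=13 j=4: B done, take A[i]=32, i++
i=14 j=4: B done, take A[i]=37, i++
i=15 j=4: B done, take A[i]=39, i++

merged[17] = 37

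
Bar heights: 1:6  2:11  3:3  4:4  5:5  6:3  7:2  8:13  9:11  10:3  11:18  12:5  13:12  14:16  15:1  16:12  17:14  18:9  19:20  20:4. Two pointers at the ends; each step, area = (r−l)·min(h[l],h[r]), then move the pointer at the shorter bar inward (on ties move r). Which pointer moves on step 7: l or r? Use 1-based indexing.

l=1 r=20: min(6,4)*19=76 best=76 *, r--
l=1 r=19: min(6,20)*18=108 best=108 *, l++
l=2 r=19: min(11,20)*17=187 best=187 *, l++
l=3 r=19: min(3,20)*16=48 best=187, l++
l=4 r=19: min(4,20)*15=60 best=187, l++
l=5 r=19: min(5,20)*14=70 best=187, l++
l=6 r=19: min(3,20)*13=39 best=187, l++

l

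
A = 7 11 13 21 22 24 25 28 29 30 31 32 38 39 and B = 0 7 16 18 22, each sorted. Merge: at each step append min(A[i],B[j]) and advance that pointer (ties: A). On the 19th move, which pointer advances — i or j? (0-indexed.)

i

[i=0,j=0] A[i]=7>B[j]=0 take 0 → j++
[i=0,j=1] A[i]=7<=B[j]=7 take 7 → i++
[i=1,j=1] A[i]=11>B[j]=7 take 7 → j++
[i=1,j=2] A[i]=11<=B[j]=16 take 11 → i++
[i=2,j=2] A[i]=13<=B[j]=16 take 13 → i++
[i=3,j=2] A[i]=21>B[j]=16 take 16 → j++
[i=3,j=3] A[i]=21>B[j]=18 take 18 → j++
[i=3,j=4] A[i]=21<=B[j]=22 take 21 → i++
[i=4,j=4] A[i]=22<=B[j]=22 take 22 → i++
[i=5,j=4] A[i]=24>B[j]=22 take 22 → j++
[i=5,j=5] B done, take A[i]=24 → i++
[i=6,j=5] B done, take A[i]=25 → i++
[i=7,j=5] B done, take A[i]=28 → i++
[i=8,j=5] B done, take A[i]=29 → i++
[i=9,j=5] B done, take A[i]=30 → i++
[i=10,j=5] B done, take A[i]=31 → i++
[i=11,j=5] B done, take A[i]=32 → i++
[i=12,j=5] B done, take A[i]=38 → i++
[i=13,j=5] B done, take A[i]=39 → i++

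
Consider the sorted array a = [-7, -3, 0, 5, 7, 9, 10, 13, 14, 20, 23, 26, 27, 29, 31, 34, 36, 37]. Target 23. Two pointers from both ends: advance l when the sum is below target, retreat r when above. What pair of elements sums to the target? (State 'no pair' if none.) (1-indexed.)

(-3, 26)

[1,18] -7+37=30 >23 → r--
[1,17] -7+36=29 >23 → r--
[1,16] -7+34=27 >23 → r--
[1,15] -7+31=24 >23 → r--
[1,14] -7+29=22 <23 → l++
[2,14] -3+29=26 >23 → r--
[2,13] -3+27=24 >23 → r--
[2,12] -3+26=23 → found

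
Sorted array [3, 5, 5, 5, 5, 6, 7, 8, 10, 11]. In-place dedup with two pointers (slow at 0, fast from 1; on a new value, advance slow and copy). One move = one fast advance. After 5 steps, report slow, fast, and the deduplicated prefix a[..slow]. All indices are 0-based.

slow=2, fast=6, prefix=[3, 5, 6]

slow=0 fast=1: a[fast]=5≠a[slow]=3 write a[1]=5, slow++,fast++
slow=1 fast=2: a[fast]=5=a[slow] dup, fast++
slow=1 fast=3: a[fast]=5=a[slow] dup, fast++
slow=1 fast=4: a[fast]=5=a[slow] dup, fast++
slow=1 fast=5: a[fast]=6≠a[slow]=5 write a[2]=6, slow++,fast++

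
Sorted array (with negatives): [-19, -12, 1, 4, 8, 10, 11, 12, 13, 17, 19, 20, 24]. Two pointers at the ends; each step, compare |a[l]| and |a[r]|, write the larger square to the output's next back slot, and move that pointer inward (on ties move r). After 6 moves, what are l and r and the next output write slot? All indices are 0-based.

[0,12] |-19|<=|24| out[12]=576 → r--
[0,11] |-19|<=|20| out[11]=400 → r--
[0,10] |-19|<=|19| out[10]=361 → r--
[0,9] |-19|>|17| out[9]=361 → l++
[1,9] |-12|<=|17| out[8]=289 → r--
[1,8] |-12|<=|13| out[7]=169 → r--

l=1, r=7, next write slot=6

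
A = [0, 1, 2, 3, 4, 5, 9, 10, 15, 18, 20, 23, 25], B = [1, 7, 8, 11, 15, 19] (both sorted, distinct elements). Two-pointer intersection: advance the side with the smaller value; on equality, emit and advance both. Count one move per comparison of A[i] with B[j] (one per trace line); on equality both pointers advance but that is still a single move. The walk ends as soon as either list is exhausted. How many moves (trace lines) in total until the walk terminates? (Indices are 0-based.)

i=0 j=0: 0<1, i++
i=1 j=0: 1==1 emit, i++,j++
i=2 j=1: 2<7, i++
i=3 j=1: 3<7, i++
i=4 j=1: 4<7, i++
i=5 j=1: 5<7, i++
i=6 j=1: 9>7, j++
i=6 j=2: 9>8, j++
i=6 j=3: 9<11, i++
i=7 j=3: 10<11, i++
i=8 j=3: 15>11, j++
i=8 j=4: 15==15 emit, i++,j++
i=9 j=5: 18<19, i++
i=10 j=5: 20>19, j++

14 moves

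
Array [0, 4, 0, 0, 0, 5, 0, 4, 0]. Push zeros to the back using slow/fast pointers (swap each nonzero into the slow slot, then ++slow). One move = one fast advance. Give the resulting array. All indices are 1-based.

(s=1,f=1) a[fast]=0 → fast++
(s=1,f=2) a[fast]=4≠0 swap→a[1]=4 → slow++,fast++
(s=2,f=3) a[fast]=0 → fast++
(s=2,f=4) a[fast]=0 → fast++
(s=2,f=5) a[fast]=0 → fast++
(s=2,f=6) a[fast]=5≠0 swap→a[2]=5 → slow++,fast++
(s=3,f=7) a[fast]=0 → fast++
(s=3,f=8) a[fast]=4≠0 swap→a[3]=4 → slow++,fast++
(s=4,f=9) a[fast]=0 → fast++

[4, 5, 4, 0, 0, 0, 0, 0, 0]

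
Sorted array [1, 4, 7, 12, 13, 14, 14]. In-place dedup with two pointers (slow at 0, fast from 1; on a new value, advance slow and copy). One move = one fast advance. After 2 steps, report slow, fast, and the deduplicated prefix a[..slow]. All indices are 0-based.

(s=0,f=1) a[fast]=4≠a[slow]=1 write a[1]=4 → slow++,fast++
(s=1,f=2) a[fast]=7≠a[slow]=4 write a[2]=7 → slow++,fast++

slow=2, fast=3, prefix=[1, 4, 7]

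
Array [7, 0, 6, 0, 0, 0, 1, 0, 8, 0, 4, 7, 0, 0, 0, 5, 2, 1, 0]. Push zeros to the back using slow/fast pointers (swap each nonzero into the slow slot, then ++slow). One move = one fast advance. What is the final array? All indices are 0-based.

slow=0 fast=0: a[fast]=7≠0 swap→a[0]=7, slow++,fast++
slow=1 fast=1: a[fast]=0, fast++
slow=1 fast=2: a[fast]=6≠0 swap→a[1]=6, slow++,fast++
slow=2 fast=3: a[fast]=0, fast++
slow=2 fast=4: a[fast]=0, fast++
slow=2 fast=5: a[fast]=0, fast++
slow=2 fast=6: a[fast]=1≠0 swap→a[2]=1, slow++,fast++
slow=3 fast=7: a[fast]=0, fast++
slow=3 fast=8: a[fast]=8≠0 swap→a[3]=8, slow++,fast++
slow=4 fast=9: a[fast]=0, fast++
slow=4 fast=10: a[fast]=4≠0 swap→a[4]=4, slow++,fast++
slow=5 fast=11: a[fast]=7≠0 swap→a[5]=7, slow++,fast++
slow=6 fast=12: a[fast]=0, fast++
slow=6 fast=13: a[fast]=0, fast++
slow=6 fast=14: a[fast]=0, fast++
slow=6 fast=15: a[fast]=5≠0 swap→a[6]=5, slow++,fast++
slow=7 fast=16: a[fast]=2≠0 swap→a[7]=2, slow++,fast++
slow=8 fast=17: a[fast]=1≠0 swap→a[8]=1, slow++,fast++
slow=9 fast=18: a[fast]=0, fast++

[7, 6, 1, 8, 4, 7, 5, 2, 1, 0, 0, 0, 0, 0, 0, 0, 0, 0, 0]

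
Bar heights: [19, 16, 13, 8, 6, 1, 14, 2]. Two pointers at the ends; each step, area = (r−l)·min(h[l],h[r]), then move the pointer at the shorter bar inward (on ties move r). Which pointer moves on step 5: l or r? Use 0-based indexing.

l=0 r=7: min(19,2)*7=14 best=14 *, r--
l=0 r=6: min(19,14)*6=84 best=84 *, r--
l=0 r=5: min(19,1)*5=5 best=84, r--
l=0 r=4: min(19,6)*4=24 best=84, r--
l=0 r=3: min(19,8)*3=24 best=84, r--

r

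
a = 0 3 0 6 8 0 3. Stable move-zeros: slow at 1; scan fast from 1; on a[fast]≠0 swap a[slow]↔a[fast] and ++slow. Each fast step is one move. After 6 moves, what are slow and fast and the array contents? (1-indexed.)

slow=1 fast=1: a[fast]=0, fast++
slow=1 fast=2: a[fast]=3≠0 swap→a[1]=3, slow++,fast++
slow=2 fast=3: a[fast]=0, fast++
slow=2 fast=4: a[fast]=6≠0 swap→a[2]=6, slow++,fast++
slow=3 fast=5: a[fast]=8≠0 swap→a[3]=8, slow++,fast++
slow=4 fast=6: a[fast]=0, fast++

slow=4, fast=7, a=[3, 6, 8, 0, 0, 0, 3]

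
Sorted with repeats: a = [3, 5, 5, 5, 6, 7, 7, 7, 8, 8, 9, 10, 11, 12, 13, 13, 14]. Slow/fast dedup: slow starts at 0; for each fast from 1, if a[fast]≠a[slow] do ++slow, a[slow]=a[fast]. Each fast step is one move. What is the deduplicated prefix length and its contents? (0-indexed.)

length 11; prefix = [3, 5, 6, 7, 8, 9, 10, 11, 12, 13, 14]

(s=0,f=1) a[fast]=5≠a[slow]=3 write a[1]=5 → slow++,fast++
(s=1,f=2) a[fast]=5=a[slow] dup → fast++
(s=1,f=3) a[fast]=5=a[slow] dup → fast++
(s=1,f=4) a[fast]=6≠a[slow]=5 write a[2]=6 → slow++,fast++
(s=2,f=5) a[fast]=7≠a[slow]=6 write a[3]=7 → slow++,fast++
(s=3,f=6) a[fast]=7=a[slow] dup → fast++
(s=3,f=7) a[fast]=7=a[slow] dup → fast++
(s=3,f=8) a[fast]=8≠a[slow]=7 write a[4]=8 → slow++,fast++
(s=4,f=9) a[fast]=8=a[slow] dup → fast++
(s=4,f=10) a[fast]=9≠a[slow]=8 write a[5]=9 → slow++,fast++
(s=5,f=11) a[fast]=10≠a[slow]=9 write a[6]=10 → slow++,fast++
(s=6,f=12) a[fast]=11≠a[slow]=10 write a[7]=11 → slow++,fast++
(s=7,f=13) a[fast]=12≠a[slow]=11 write a[8]=12 → slow++,fast++
(s=8,f=14) a[fast]=13≠a[slow]=12 write a[9]=13 → slow++,fast++
(s=9,f=15) a[fast]=13=a[slow] dup → fast++
(s=9,f=16) a[fast]=14≠a[slow]=13 write a[10]=14 → slow++,fast++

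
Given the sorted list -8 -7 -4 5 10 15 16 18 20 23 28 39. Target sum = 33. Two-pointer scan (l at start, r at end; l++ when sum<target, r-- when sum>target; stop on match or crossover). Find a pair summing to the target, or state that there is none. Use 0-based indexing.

(5, 28)

l=0 r=11: -8+39=31 <33, l++
l=1 r=11: -7+39=32 <33, l++
l=2 r=11: -4+39=35 >33, r--
l=2 r=10: -4+28=24 <33, l++
l=3 r=10: 5+28=33, found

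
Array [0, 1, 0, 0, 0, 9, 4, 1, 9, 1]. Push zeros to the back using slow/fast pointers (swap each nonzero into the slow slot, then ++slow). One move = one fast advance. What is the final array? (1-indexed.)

(s=1,f=1) a[fast]=0 → fast++
(s=1,f=2) a[fast]=1≠0 swap→a[1]=1 → slow++,fast++
(s=2,f=3) a[fast]=0 → fast++
(s=2,f=4) a[fast]=0 → fast++
(s=2,f=5) a[fast]=0 → fast++
(s=2,f=6) a[fast]=9≠0 swap→a[2]=9 → slow++,fast++
(s=3,f=7) a[fast]=4≠0 swap→a[3]=4 → slow++,fast++
(s=4,f=8) a[fast]=1≠0 swap→a[4]=1 → slow++,fast++
(s=5,f=9) a[fast]=9≠0 swap→a[5]=9 → slow++,fast++
(s=6,f=10) a[fast]=1≠0 swap→a[6]=1 → slow++,fast++

[1, 9, 4, 1, 9, 1, 0, 0, 0, 0]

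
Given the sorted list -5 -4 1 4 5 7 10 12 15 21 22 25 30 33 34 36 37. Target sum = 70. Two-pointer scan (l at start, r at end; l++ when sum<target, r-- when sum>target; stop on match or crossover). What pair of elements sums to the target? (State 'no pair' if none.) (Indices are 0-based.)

(33, 37)

l=0 r=16: -5+37=32 <70, l++
l=1 r=16: -4+37=33 <70, l++
l=2 r=16: 1+37=38 <70, l++
l=3 r=16: 4+37=41 <70, l++
l=4 r=16: 5+37=42 <70, l++
l=5 r=16: 7+37=44 <70, l++
l=6 r=16: 10+37=47 <70, l++
l=7 r=16: 12+37=49 <70, l++
l=8 r=16: 15+37=52 <70, l++
l=9 r=16: 21+37=58 <70, l++
l=10 r=16: 22+37=59 <70, l++
l=11 r=16: 25+37=62 <70, l++
l=12 r=16: 30+37=67 <70, l++
l=13 r=16: 33+37=70, found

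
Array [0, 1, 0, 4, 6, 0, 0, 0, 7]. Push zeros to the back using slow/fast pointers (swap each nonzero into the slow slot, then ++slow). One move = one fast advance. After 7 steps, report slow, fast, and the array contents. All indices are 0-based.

slow=0 fast=0: a[fast]=0, fast++
slow=0 fast=1: a[fast]=1≠0 swap→a[0]=1, slow++,fast++
slow=1 fast=2: a[fast]=0, fast++
slow=1 fast=3: a[fast]=4≠0 swap→a[1]=4, slow++,fast++
slow=2 fast=4: a[fast]=6≠0 swap→a[2]=6, slow++,fast++
slow=3 fast=5: a[fast]=0, fast++
slow=3 fast=6: a[fast]=0, fast++

slow=3, fast=7, a=[1, 4, 6, 0, 0, 0, 0, 0, 7]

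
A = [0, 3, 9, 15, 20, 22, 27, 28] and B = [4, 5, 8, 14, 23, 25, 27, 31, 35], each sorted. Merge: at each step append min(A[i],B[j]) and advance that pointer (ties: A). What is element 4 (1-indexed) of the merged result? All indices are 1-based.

i=1 j=1: A[i]=0<=B[j]=4 take 0, i++
i=2 j=1: A[i]=3<=B[j]=4 take 3, i++
i=3 j=1: A[i]=9>B[j]=4 take 4, j++
i=3 j=2: A[i]=9>B[j]=5 take 5, j++
i=3 j=3: A[i]=9>B[j]=8 take 8, j++
i=3 j=4: A[i]=9<=B[j]=14 take 9, i++
i=4 j=4: A[i]=15>B[j]=14 take 14, j++
i=4 j=5: A[i]=15<=B[j]=23 take 15, i++
i=5 j=5: A[i]=20<=B[j]=23 take 20, i++
i=6 j=5: A[i]=22<=B[j]=23 take 22, i++
i=7 j=5: A[i]=27>B[j]=23 take 23, j++
i=7 j=6: A[i]=27>B[j]=25 take 25, j++
i=7 j=7: A[i]=27<=B[j]=27 take 27, i++
i=8 j=7: A[i]=28>B[j]=27 take 27, j++
i=8 j=8: A[i]=28<=B[j]=31 take 28, i++
i=9 j=8: A done, take B[j]=31, j++
i=9 j=9: A done, take B[j]=35, j++

merged[4] = 5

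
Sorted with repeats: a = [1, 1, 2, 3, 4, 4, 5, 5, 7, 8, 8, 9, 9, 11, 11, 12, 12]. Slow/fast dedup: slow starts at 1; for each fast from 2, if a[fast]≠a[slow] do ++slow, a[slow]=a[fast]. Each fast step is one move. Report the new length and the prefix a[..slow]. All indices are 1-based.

length 10; prefix = [1, 2, 3, 4, 5, 7, 8, 9, 11, 12]

(s=1,f=2) a[fast]=1=a[slow] dup → fast++
(s=1,f=3) a[fast]=2≠a[slow]=1 write a[2]=2 → slow++,fast++
(s=2,f=4) a[fast]=3≠a[slow]=2 write a[3]=3 → slow++,fast++
(s=3,f=5) a[fast]=4≠a[slow]=3 write a[4]=4 → slow++,fast++
(s=4,f=6) a[fast]=4=a[slow] dup → fast++
(s=4,f=7) a[fast]=5≠a[slow]=4 write a[5]=5 → slow++,fast++
(s=5,f=8) a[fast]=5=a[slow] dup → fast++
(s=5,f=9) a[fast]=7≠a[slow]=5 write a[6]=7 → slow++,fast++
(s=6,f=10) a[fast]=8≠a[slow]=7 write a[7]=8 → slow++,fast++
(s=7,f=11) a[fast]=8=a[slow] dup → fast++
(s=7,f=12) a[fast]=9≠a[slow]=8 write a[8]=9 → slow++,fast++
(s=8,f=13) a[fast]=9=a[slow] dup → fast++
(s=8,f=14) a[fast]=11≠a[slow]=9 write a[9]=11 → slow++,fast++
(s=9,f=15) a[fast]=11=a[slow] dup → fast++
(s=9,f=16) a[fast]=12≠a[slow]=11 write a[10]=12 → slow++,fast++
(s=10,f=17) a[fast]=12=a[slow] dup → fast++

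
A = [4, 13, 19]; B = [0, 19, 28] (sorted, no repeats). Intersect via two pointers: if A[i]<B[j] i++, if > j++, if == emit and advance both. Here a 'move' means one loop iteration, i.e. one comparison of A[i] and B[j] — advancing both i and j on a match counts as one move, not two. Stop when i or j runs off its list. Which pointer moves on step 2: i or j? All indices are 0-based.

[i=0,j=0] 4>0 → j++
[i=0,j=1] 4<19 → i++

i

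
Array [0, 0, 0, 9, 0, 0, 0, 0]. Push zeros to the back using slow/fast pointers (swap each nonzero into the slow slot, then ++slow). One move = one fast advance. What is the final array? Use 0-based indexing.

[9, 0, 0, 0, 0, 0, 0, 0]

slow=0 fast=0: a[fast]=0, fast++
slow=0 fast=1: a[fast]=0, fast++
slow=0 fast=2: a[fast]=0, fast++
slow=0 fast=3: a[fast]=9≠0 swap→a[0]=9, slow++,fast++
slow=1 fast=4: a[fast]=0, fast++
slow=1 fast=5: a[fast]=0, fast++
slow=1 fast=6: a[fast]=0, fast++
slow=1 fast=7: a[fast]=0, fast++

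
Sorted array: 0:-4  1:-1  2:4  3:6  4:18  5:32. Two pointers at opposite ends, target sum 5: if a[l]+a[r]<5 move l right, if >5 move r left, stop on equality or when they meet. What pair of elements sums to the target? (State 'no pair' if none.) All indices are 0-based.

(-1, 6)

[0,5] -4+32=28 >5 → r--
[0,4] -4+18=14 >5 → r--
[0,3] -4+6=2 <5 → l++
[1,3] -1+6=5 → found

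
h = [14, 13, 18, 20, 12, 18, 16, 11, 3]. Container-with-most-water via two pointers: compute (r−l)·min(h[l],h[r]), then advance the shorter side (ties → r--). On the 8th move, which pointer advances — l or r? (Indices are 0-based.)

l=0 r=8: min(14,3)*8=24 best=24 *, r--
l=0 r=7: min(14,11)*7=77 best=77 *, r--
l=0 r=6: min(14,16)*6=84 best=84 *, l++
l=1 r=6: min(13,16)*5=65 best=84, l++
l=2 r=6: min(18,16)*4=64 best=84, r--
l=2 r=5: min(18,18)*3=54 best=84, r--
l=2 r=4: min(18,12)*2=24 best=84, r--
l=2 r=3: min(18,20)*1=18 best=84, l++

l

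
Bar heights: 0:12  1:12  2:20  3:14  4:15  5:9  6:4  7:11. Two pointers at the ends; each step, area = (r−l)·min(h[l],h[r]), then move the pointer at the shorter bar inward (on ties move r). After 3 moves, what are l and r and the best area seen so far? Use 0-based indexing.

[0,7] min(12,11)*7=77 best=77 * → r--
[0,6] min(12,4)*6=24 best=77 → r--
[0,5] min(12,9)*5=45 best=77 → r--

l=0, r=4, best area=77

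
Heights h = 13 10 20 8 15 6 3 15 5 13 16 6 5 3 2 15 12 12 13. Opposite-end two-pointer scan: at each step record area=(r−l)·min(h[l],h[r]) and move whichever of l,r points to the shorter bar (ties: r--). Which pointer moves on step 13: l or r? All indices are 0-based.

r

l=0 r=18: min(13,13)*18=234 best=234 *, r--
l=0 r=17: min(13,12)*17=204 best=234, r--
l=0 r=16: min(13,12)*16=192 best=234, r--
l=0 r=15: min(13,15)*15=195 best=234, l++
l=1 r=15: min(10,15)*14=140 best=234, l++
l=2 r=15: min(20,15)*13=195 best=234, r--
l=2 r=14: min(20,2)*12=24 best=234, r--
l=2 r=13: min(20,3)*11=33 best=234, r--
l=2 r=12: min(20,5)*10=50 best=234, r--
l=2 r=11: min(20,6)*9=54 best=234, r--
l=2 r=10: min(20,16)*8=128 best=234, r--
l=2 r=9: min(20,13)*7=91 best=234, r--
l=2 r=8: min(20,5)*6=30 best=234, r--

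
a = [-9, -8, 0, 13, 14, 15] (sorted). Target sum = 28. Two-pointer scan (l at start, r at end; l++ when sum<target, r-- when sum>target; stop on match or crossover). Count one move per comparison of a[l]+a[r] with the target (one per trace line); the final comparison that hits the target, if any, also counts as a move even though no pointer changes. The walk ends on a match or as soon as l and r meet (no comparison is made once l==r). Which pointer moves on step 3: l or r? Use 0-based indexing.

l

[0,5] -9+15=6 <28 → l++
[1,5] -8+15=7 <28 → l++
[2,5] 0+15=15 <28 → l++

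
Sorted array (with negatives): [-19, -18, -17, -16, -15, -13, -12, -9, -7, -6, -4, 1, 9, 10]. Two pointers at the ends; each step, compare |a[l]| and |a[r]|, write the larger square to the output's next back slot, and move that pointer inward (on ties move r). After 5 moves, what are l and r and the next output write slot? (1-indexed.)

[1,14] |-19|>|10| out[14]=361 → l++
[2,14] |-18|>|10| out[13]=324 → l++
[3,14] |-17|>|10| out[12]=289 → l++
[4,14] |-16|>|10| out[11]=256 → l++
[5,14] |-15|>|10| out[10]=225 → l++

l=6, r=14, next write slot=9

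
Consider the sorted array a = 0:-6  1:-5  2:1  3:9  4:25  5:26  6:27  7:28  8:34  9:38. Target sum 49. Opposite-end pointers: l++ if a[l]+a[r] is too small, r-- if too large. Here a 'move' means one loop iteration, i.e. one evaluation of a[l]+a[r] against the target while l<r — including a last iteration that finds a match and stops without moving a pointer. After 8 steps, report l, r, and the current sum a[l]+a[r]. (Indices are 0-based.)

l=4, r=5, sum=51

l=0 r=9: -6+38=32 <49, l++
l=1 r=9: -5+38=33 <49, l++
l=2 r=9: 1+38=39 <49, l++
l=3 r=9: 9+38=47 <49, l++
l=4 r=9: 25+38=63 >49, r--
l=4 r=8: 25+34=59 >49, r--
l=4 r=7: 25+28=53 >49, r--
l=4 r=6: 25+27=52 >49, r--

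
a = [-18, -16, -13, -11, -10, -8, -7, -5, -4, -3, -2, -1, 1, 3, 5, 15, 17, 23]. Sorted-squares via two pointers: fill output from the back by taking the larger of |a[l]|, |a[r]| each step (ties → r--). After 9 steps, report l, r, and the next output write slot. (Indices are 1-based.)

l=7, r=15, next write slot=9

l=1 r=18: |-18|<=|23| out[18]=529, r--
l=1 r=17: |-18|>|17| out[17]=324, l++
l=2 r=17: |-16|<=|17| out[16]=289, r--
l=2 r=16: |-16|>|15| out[15]=256, l++
l=3 r=16: |-13|<=|15| out[14]=225, r--
l=3 r=15: |-13|>|5| out[13]=169, l++
l=4 r=15: |-11|>|5| out[12]=121, l++
l=5 r=15: |-10|>|5| out[11]=100, l++
l=6 r=15: |-8|>|5| out[10]=64, l++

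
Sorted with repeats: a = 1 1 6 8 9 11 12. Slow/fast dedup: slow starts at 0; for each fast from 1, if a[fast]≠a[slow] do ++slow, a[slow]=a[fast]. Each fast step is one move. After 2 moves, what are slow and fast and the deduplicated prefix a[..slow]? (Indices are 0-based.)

slow=1, fast=3, prefix=[1, 6]

(s=0,f=1) a[fast]=1=a[slow] dup → fast++
(s=0,f=2) a[fast]=6≠a[slow]=1 write a[1]=6 → slow++,fast++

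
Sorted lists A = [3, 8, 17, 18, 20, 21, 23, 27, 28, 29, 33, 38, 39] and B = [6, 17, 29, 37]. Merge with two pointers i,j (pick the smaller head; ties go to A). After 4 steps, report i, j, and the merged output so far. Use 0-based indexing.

i=3, j=1, merged so far=[3, 6, 8, 17]

i=0 j=0: A[i]=3<=B[j]=6 take 3, i++
i=1 j=0: A[i]=8>B[j]=6 take 6, j++
i=1 j=1: A[i]=8<=B[j]=17 take 8, i++
i=2 j=1: A[i]=17<=B[j]=17 take 17, i++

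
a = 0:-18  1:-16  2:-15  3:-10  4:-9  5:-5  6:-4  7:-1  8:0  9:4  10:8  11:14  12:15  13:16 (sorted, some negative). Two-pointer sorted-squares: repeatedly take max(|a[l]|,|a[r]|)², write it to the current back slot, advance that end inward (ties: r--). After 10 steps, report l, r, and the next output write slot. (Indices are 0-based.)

l=6, r=9, next write slot=3

[0,13] |-18|>|16| out[13]=324 → l++
[1,13] |-16|<=|16| out[12]=256 → r--
[1,12] |-16|>|15| out[11]=256 → l++
[2,12] |-15|<=|15| out[10]=225 → r--
[2,11] |-15|>|14| out[9]=225 → l++
[3,11] |-10|<=|14| out[8]=196 → r--
[3,10] |-10|>|8| out[7]=100 → l++
[4,10] |-9|>|8| out[6]=81 → l++
[5,10] |-5|<=|8| out[5]=64 → r--
[5,9] |-5|>|4| out[4]=25 → l++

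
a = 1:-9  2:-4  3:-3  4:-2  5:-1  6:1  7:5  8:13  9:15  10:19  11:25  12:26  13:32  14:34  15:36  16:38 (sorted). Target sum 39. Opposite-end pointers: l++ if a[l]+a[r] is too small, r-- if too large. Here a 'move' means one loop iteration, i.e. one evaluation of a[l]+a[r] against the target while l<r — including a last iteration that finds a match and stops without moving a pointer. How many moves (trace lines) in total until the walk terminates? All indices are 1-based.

6 moves

[1,16] -9+38=29 <39 → l++
[2,16] -4+38=34 <39 → l++
[3,16] -3+38=35 <39 → l++
[4,16] -2+38=36 <39 → l++
[5,16] -1+38=37 <39 → l++
[6,16] 1+38=39 → found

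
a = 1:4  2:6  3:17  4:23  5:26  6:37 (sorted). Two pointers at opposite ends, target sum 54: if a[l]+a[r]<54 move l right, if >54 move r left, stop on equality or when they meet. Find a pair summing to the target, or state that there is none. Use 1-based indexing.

l=1 r=6: 4+37=41 <54, l++
l=2 r=6: 6+37=43 <54, l++
l=3 r=6: 17+37=54, found

(17, 37)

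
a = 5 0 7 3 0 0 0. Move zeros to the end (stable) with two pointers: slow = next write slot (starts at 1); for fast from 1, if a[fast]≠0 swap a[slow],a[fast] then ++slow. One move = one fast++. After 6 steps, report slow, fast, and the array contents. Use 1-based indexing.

slow=4, fast=7, a=[5, 7, 3, 0, 0, 0, 0]

slow=1 fast=1: a[fast]=5≠0 swap→a[1]=5, slow++,fast++
slow=2 fast=2: a[fast]=0, fast++
slow=2 fast=3: a[fast]=7≠0 swap→a[2]=7, slow++,fast++
slow=3 fast=4: a[fast]=3≠0 swap→a[3]=3, slow++,fast++
slow=4 fast=5: a[fast]=0, fast++
slow=4 fast=6: a[fast]=0, fast++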